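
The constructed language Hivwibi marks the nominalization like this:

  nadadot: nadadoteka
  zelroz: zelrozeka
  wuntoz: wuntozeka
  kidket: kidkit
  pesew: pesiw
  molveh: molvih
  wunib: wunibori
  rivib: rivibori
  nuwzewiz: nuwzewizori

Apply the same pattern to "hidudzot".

nadadot and kidket both end in -t yet inflect differently (nadadoteka, kidkit), so the final letter is not what conditions the rule; the last vowel is.
"hidudzot" has last vowel 'o'. The stems whose last vowel is 'o' (nadadot → nadadoteka, zelroz → zelrozeka, wuntoz → wuntozeka) add -eka.
The other patterns: stems whose last vowel is 'e' change the last vowel to 'i'; stems whose last vowel is 'i' add -ori.
So hidudzot → hidudzoteka.

hidudzoteka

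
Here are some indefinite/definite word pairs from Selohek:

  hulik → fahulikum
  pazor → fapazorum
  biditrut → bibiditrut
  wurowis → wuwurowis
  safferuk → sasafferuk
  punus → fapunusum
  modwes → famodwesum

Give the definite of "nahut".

fanahutum

safferuk and hulik both end in -k yet inflect differently (sasafferuk, fahulikum), so the final letter is not what conditions the rule; the number of vowels is.
"nahut" has 2 vowels. The stems with 2 vowels (hulik → fahulikum, modwes → famodwesum, punus → fapunusum) add fa- … -um around the stem.
The other pattern: stems with 3 vowels repeat the first consonant+vowel as a prefix.
So nahut → fanahutum.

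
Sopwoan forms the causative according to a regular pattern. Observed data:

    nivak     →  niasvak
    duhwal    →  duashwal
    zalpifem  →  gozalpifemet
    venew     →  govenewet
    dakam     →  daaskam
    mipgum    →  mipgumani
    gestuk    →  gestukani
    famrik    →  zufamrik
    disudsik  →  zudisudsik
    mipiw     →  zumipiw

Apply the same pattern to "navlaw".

naasvlaw

mipgum and zalpifem both end in -m yet inflect differently (mipgumani, gozalpifemet), so the final letter is not what conditions the rule; the last vowel is.
"navlaw" has last vowel 'a'. The stems whose last vowel is 'a' (nivak → niasvak, dakam → daaskam, duhwal → duashwal) insert -as- after the first vowel.
The other patterns: stems whose last vowel is 'u' add -ani; stems whose last vowel is 'e' add go- … -et around the stem; stems whose last vowel is 'i' add the prefix zu-.
So navlaw → naasvlaw.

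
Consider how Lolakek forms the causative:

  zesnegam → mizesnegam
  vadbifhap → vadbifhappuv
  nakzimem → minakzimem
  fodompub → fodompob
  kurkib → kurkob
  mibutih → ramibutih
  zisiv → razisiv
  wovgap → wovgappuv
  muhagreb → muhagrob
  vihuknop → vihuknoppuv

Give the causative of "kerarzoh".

rakerarzoh

zesnegam and wovgap both have last vowel 'a' yet inflect differently (mizesnegam, wovgappuv), so the last vowel is not what conditions the rule; the final letter is.
"kerarzoh" ends in -h. The one such stem in the data (mibutih → ramibutih) adds the prefix ra-, so the same rule applies.
So kerarzoh → rakerarzoh.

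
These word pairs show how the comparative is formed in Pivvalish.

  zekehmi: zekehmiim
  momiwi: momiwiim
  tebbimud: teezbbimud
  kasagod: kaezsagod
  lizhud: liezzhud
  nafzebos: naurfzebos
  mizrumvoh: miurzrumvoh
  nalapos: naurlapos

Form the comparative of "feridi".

kasagod and nafzebos both have last vowel 'o' yet inflect differently (kaezsagod, naurfzebos), so the last vowel is not what conditions the rule; the final letter is.
"feridi" ends in -i. The stems ending in -i (zekehmi → zekehmiim, momiwi → momiwiim) add -im.
The other patterns: stems ending in -d insert -ez- after the first vowel; stems ending in -h or -s insert -ur- after the first vowel.
So feridi → feridiim.

feridiim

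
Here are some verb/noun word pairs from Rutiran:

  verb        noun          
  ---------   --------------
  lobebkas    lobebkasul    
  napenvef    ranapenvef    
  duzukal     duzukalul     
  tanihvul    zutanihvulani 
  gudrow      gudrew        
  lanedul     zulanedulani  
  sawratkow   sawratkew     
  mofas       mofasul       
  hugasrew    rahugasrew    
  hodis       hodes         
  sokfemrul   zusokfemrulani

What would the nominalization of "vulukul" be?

"vulukul" has last vowel 'u'. The stems whose last vowel is 'u' (lanedul → zulanedulani, tanihvul → zutanihvulani, sokfemrul → zusokfemrulani) add zu- … -ani around the stem.
So vulukul → zuvulukulani.

zuvulukulani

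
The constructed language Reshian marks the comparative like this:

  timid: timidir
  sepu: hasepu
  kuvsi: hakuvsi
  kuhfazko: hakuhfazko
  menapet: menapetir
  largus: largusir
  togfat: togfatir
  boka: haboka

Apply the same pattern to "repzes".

boka and togfat both have last vowel 'a' yet inflect differently (haboka, togfatir), so the last vowel is not what conditions the rule; whether the stem ends in a vowel or a consonant is.
"repzes" ends in a consonant. The stems ending in a consonant (menapet → menapetir, togfat → togfatir, largus → largusir) add -ir.
So repzes → repzesir.

repzesir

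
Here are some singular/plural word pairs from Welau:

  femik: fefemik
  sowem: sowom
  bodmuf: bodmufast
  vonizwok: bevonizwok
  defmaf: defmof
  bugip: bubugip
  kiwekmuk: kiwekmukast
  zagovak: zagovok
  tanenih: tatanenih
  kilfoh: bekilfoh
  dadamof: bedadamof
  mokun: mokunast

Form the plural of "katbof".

kiwekmuk and vonizwok both end in -k yet inflect differently (kiwekmukast, bevonizwok), so the final letter is not what conditions the rule; the last vowel is.
"katbof" has last vowel 'o'. The stems whose last vowel is 'o' (vonizwok → bevonizwok, kilfoh → bekilfoh, dadamof → bedadamof) add the prefix be-.
The other patterns: stems whose last vowel is 'u' add -ast; stems whose last vowel is 'a' or 'e' change the last vowel to 'o'; stems whose last vowel is 'i' repeat the first consonant+vowel as a prefix.
So katbof → bekatbof.

bekatbof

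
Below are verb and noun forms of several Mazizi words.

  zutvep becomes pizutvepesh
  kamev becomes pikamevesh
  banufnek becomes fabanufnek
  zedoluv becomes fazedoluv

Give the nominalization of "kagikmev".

"kagikmev" has 3 vowels. The stems with 3 vowels (banufnek → fabanufnek, zedoluv → fazedoluv) add the prefix fa-.
The other pattern: stems with 2 vowels add pi- … -esh around the stem.
So kagikmev → fakagikmev.

fakagikmev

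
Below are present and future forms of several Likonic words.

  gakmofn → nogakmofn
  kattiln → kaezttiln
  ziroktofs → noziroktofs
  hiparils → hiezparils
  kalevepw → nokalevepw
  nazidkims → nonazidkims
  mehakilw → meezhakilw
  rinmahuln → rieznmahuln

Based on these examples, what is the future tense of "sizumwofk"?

nosizumwofk

hiparils and ziroktofs both end in -s yet inflect differently (hiezparils, noziroktofs), so the final letter is not what conditions the rule; the second-to-last letter is.
"sizumwofk" has second-to-last letter 'f'. The stems whose second-to-last letter is 'f' (ziroktofs → noziroktofs, gakmofn → nogakmofn) add the prefix no-.
So sizumwofk → nosizumwofk.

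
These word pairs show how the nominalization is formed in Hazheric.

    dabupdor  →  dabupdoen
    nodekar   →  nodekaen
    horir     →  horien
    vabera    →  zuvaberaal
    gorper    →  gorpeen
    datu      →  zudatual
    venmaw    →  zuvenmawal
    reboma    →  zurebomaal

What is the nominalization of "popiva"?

zupopivaal

nodekar and vabera both have last vowel 'a' yet inflect differently (nodekaen, zuvaberaal), so the last vowel is not what conditions the rule; the final letter is.
"popiva" ends in -a. The stems ending in -a (vabera → zuvaberaal, reboma → zurebomaal) add zu- … -al around the stem.
So popiva → zupopivaal.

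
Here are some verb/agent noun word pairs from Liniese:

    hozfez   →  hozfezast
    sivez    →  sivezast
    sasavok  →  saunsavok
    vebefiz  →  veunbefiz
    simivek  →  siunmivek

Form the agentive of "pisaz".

hozfez and vebefiz both end in -z yet inflect differently (hozfezast, veunbefiz), so the final letter is not what conditions the rule; the number of vowels is.
"pisaz" has 2 vowels. The stems with 2 vowels (hozfez → hozfezast, sivez → sivezast) add -ast.
The other pattern: stems with 3 vowels insert -un- after the first vowel.
So pisaz → pisazast.

pisazast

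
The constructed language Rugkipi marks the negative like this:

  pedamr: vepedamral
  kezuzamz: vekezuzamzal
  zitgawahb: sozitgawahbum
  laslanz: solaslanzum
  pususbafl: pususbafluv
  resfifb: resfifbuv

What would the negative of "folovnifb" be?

kezuzamz and laslanz both end in -z yet inflect differently (vekezuzamzal, solaslanzum), so the final letter is not what conditions the rule; the second-to-last letter is.
"folovnifb" has second-to-last letter 'f'. The stems whose second-to-last letter is 'f' (pususbafl → pususbafluv, resfifb → resfifbuv) add -uv.
The other patterns: stems whose second-to-last letter is 'm' add ve- … -al around the stem; stems whose second-to-last letter is 'h' or 'n' add so- … -um around the stem.
So folovnifb → folovnifbuv.

folovnifbuv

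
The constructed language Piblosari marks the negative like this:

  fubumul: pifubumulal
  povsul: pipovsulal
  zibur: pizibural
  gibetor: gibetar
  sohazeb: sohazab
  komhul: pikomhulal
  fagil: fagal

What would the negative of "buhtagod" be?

buhtagad

povsul and fagil both end in -l yet inflect differently (pipovsulal, fagal), so the final letter is not what conditions the rule; the last vowel is.
"buhtagod" has last vowel 'o'. The one such stem in the data (gibetor → gibetar) changes the last vowel to 'a' (as do fagil, sohazeb), so the same rule applies.
The other pattern: stems whose last vowel is 'u' add pi- … -al around the stem.
So buhtagod → buhtagad.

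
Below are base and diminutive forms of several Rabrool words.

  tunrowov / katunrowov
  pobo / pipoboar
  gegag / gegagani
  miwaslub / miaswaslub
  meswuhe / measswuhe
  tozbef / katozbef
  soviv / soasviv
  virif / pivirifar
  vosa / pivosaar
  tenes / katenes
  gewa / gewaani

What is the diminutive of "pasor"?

tozbef and virif both end in -f yet inflect differently (katozbef, pivirifar), so the final letter is not what conditions the rule; the first letter is.
"pasor" begins with p-. The one such stem in the data (pobo → pipoboar) adds pi- … -ar around the stem, so the same rule applies.
The other patterns: stems beginning with t- add the prefix ka-; stems beginning with g- add -ani; stems beginning with m- or s- insert -as- after the first vowel.
So pasor → pipasorar.

pipasorar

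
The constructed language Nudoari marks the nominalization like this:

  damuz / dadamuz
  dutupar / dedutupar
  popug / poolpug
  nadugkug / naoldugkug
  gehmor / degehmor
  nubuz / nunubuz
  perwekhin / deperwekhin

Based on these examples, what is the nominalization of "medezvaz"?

memedezvaz

nadugkug and nubuz both have last vowel 'u' yet inflect differently (naoldugkug, nunubuz), so the last vowel is not what conditions the rule; the final letter is.
"medezvaz" ends in -z. The stems ending in -z (nubuz → nunubuz, damuz → dadamuz) repeat the first consonant+vowel as a prefix.
The other patterns: stems ending in -g insert -ol- after the first vowel; stems ending in -n or -r add the prefix de-.
So medezvaz → memedezvaz.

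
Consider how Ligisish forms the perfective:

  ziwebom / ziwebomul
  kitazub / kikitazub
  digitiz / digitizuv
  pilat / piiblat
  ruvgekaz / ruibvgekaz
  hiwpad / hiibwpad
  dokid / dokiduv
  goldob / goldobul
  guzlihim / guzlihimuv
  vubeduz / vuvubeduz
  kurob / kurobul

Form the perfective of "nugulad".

nuibgulad

kurob and kitazub both end in -b yet inflect differently (kurobul, kikitazub), so the final letter is not what conditions the rule; the last vowel is.
"nugulad" has last vowel 'a'. The stems whose last vowel is 'a' (ruvgekaz → ruibvgekaz, pilat → piiblat, hiwpad → hiibwpad) insert -ib- after the first vowel.
So nugulad → nuibgulad.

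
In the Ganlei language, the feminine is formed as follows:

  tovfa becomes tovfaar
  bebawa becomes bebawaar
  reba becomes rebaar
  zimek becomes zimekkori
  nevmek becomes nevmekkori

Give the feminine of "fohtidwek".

fohtidwekkori

zimek and tovfa both have 2 vowels yet inflect differently (zimekkori, tovfaar), so the number of vowels is not what conditions the rule; the final letter is.
"fohtidwek" ends in -k. The stems ending in -k (zimek → zimekkori, nevmek → nevmekkori) double the final consonant and add -ori.
The other pattern: stems ending in -a add -ar.
So fohtidwek → fohtidwekkori.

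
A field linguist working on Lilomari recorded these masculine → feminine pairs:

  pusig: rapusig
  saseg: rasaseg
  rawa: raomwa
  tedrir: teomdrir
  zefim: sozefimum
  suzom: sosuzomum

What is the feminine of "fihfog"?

"fihfog" ends in -g. The stems ending in -g (pusig → rapusig, saseg → rasaseg) add the prefix ra-.
The other patterns: stems ending in -a or -r insert -om- after the first vowel; stems ending in -m add so- … -um around the stem.
So fihfog → rafihfog.

rafihfog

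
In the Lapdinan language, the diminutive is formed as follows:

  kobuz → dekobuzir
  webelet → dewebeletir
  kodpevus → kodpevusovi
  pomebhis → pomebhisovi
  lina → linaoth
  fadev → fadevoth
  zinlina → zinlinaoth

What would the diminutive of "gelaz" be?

"gelaz" ends in -z. The one such stem in the data (kobuz → dekobuzir) adds de- … -ir around the stem, so the same rule applies.
The other patterns: stems ending in -s add -ovi; stems ending in -a or -v add -oth.
So gelaz → degelazir.

degelazir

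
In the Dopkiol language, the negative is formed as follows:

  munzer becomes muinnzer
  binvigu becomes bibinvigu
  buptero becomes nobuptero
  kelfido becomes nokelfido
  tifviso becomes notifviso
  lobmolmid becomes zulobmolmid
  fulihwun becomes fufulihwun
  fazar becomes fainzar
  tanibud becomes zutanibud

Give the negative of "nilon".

ninilon

tanibud and binvigu both have last vowel 'u' yet inflect differently (zutanibud, bibinvigu), so the last vowel is not what conditions the rule; the final letter is.
"nilon" ends in -n. The one such stem in the data (fulihwun → fufulihwun) repeats the first consonant+vowel as a prefix (as does binvigu), so the same rule applies.
The other patterns: stems ending in -d add the prefix zu-; stems ending in -r insert -in- after the first vowel; stems ending in -o add the prefix no-.
So nilon → ninilon.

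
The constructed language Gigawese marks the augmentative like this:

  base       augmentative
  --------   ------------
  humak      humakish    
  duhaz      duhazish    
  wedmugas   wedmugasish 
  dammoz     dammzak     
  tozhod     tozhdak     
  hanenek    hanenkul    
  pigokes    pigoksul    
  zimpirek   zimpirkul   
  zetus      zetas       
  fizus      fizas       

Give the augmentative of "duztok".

duztkak

"duztok" has last vowel 'o'. The stems whose last vowel is 'o' (dammoz → dammzak, tozhod → tozhdak) delete the last vowel and add -ak.
The other patterns: stems whose last vowel is 'a' add -ish; stems whose last vowel is 'e' delete the last vowel and add -ul; stems whose last vowel is 'u' change the last vowel to 'a'.
So duztok → duztkak.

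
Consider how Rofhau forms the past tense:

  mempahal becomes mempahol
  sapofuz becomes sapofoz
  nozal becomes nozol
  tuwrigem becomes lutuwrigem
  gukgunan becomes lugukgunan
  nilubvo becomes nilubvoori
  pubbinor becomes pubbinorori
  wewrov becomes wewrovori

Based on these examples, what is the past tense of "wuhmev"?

"wuhmev" ends in -v. The one such stem in the data (wewrov → wewrovori) adds -ori, so the same rule applies.
So wuhmev → wuhmevori.

wuhmevori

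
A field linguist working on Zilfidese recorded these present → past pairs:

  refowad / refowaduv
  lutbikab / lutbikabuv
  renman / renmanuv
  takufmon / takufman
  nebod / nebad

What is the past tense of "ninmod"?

ninmad

renman and takufmon both end in -n yet inflect differently (renmanuv, takufman), so the final letter is not what conditions the rule; the last vowel is.
"ninmod" has last vowel 'o'. The stems whose last vowel is 'o' (takufmon → takufman, nebod → nebad) change the last vowel to 'a'.
So ninmod → ninmad.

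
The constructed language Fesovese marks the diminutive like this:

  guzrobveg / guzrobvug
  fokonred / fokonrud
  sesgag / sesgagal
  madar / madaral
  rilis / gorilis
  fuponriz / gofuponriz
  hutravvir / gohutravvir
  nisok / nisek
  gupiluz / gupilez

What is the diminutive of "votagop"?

votagep

guzrobveg and sesgag both end in -g yet inflect differently (guzrobvug, sesgagal), so the final letter is not what conditions the rule; the last vowel is.
"votagop" has last vowel 'o'. The one such stem in the data (nisok → nisek) changes the last vowel to 'e' (as does gupiluz), so the same rule applies.
So votagop → votagep.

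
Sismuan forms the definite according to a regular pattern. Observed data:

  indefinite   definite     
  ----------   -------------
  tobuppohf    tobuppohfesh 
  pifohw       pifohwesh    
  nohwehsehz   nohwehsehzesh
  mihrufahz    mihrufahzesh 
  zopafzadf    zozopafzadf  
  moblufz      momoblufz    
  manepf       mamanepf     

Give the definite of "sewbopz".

sesewbopz

tobuppohf and zopafzadf both end in -f yet inflect differently (tobuppohfesh, zozopafzadf), so the final letter is not what conditions the rule; the second-to-last letter is.
"sewbopz" has second-to-last letter 'p'. The one such stem in the data (manepf → mamanepf) repeats the first consonant+vowel as a prefix (as do zopafzadf, moblufz), so the same rule applies.
The other pattern: stems whose second-to-last letter is 'h' add -esh.
So sewbopz → sesewbopz.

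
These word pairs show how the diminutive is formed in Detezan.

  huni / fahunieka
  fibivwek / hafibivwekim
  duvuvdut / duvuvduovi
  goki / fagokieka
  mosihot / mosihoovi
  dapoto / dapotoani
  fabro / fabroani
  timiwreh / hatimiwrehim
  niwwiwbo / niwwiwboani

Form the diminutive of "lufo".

lufoani

dapoto and mosihot both have last vowel 'o' yet inflect differently (dapotoani, mosihoovi), so the last vowel is not what conditions the rule; the final letter is.
"lufo" ends in -o. The stems ending in -o (dapoto → dapotoani, niwwiwbo → niwwiwboani, fabro → fabroani) add -ani.
The other patterns: stems ending in -i add fa- … -eka around the stem; stems ending in -t drop the final letter and add -ovi; stems ending in -h or -k add ha- … -im around the stem.
So lufo → lufoani.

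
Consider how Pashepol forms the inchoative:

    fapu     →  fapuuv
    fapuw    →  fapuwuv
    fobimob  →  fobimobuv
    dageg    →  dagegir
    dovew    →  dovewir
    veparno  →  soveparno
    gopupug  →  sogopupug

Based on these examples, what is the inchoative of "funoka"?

funokauv

"funoka" begins with f-. The stems beginning with f- (fapu → fapuuv, fapuw → fapuwuv, fobimob → fobimobuv) add -uv.
So funoka → funokauv.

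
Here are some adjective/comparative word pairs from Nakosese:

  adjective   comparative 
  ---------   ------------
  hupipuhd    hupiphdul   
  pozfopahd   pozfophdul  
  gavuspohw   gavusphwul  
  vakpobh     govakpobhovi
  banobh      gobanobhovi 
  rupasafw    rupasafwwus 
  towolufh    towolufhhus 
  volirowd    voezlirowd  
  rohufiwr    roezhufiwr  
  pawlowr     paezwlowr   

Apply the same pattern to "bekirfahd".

gavuspohw and rupasafw both end in -w yet inflect differently (gavusphwul, rupasafwwus), so the final letter is not what conditions the rule; the second-to-last letter is.
"bekirfahd" has second-to-last letter 'h'. The stems whose second-to-last letter is 'h' (hupipuhd → hupiphdul, pozfopahd → pozfophdul, gavuspohw → gavusphwul) delete the last vowel and add -ul.
The other patterns: stems whose second-to-last letter is 'b' add go- … -ovi around the stem; stems whose second-to-last letter is 'f' double the final consonant and add -us; stems whose second-to-last letter is 'w' insert -ez- after the first vowel.
So bekirfahd → bekirfhdul.

bekirfhdul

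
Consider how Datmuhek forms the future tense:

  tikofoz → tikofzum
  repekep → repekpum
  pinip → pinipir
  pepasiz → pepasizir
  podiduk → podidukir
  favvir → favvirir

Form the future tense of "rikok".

rikkum

repekep and pinip both end in -p yet inflect differently (repekpum, pinipir), so the final letter is not what conditions the rule; the last vowel is.
"rikok" has last vowel 'o'. The one such stem in the data (tikofoz → tikofzum) deletes the last vowel and adds -um (as does repekep), so the same rule applies.
The other pattern: stems whose last vowel is 'i' or 'u' add -ir.
So rikok → rikkum.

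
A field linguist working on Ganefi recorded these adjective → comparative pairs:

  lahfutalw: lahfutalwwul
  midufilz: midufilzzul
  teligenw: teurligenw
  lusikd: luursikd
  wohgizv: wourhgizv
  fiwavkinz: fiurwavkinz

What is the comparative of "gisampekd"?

giursampekd

midufilz and fiwavkinz both end in -z yet inflect differently (midufilzzul, fiurwavkinz), so the final letter is not what conditions the rule; the second-to-last letter is.
"gisampekd" has second-to-last letter 'k'. The one such stem in the data (lusikd → luursikd) inserts -ur- after the first vowel (as do wohgizv, fiwavkinz), so the same rule applies.
The other pattern: stems whose second-to-last letter is 'l' double the final consonant and add -ul.
So gisampekd → giursampekd.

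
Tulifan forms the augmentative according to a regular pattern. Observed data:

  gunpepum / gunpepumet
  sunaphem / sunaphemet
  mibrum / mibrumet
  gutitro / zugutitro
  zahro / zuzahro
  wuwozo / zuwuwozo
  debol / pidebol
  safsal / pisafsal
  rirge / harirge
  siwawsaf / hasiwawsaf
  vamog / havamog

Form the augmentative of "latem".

latemet

gutitro and debol both have last vowel 'o' yet inflect differently (zugutitro, pidebol), so the last vowel is not what conditions the rule; the final letter is.
"latem" ends in -m. The stems ending in -m (gunpepum → gunpepumet, sunaphem → sunaphemet, mibrum → mibrumet) add -et.
So latem → latemet.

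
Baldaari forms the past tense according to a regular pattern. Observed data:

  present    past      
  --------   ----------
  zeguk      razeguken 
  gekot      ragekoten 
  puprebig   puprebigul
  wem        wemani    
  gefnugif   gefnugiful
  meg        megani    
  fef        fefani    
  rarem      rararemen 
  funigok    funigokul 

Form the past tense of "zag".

zagani

wem and rarem both end in -m yet inflect differently (wemani, rararemen), so the final letter is not what conditions the rule; the number of vowels is.
"zag" has 1 vowel. The stems with 1 vowel (fef → fefani, meg → megani, wem → wemani) add -ani.
The other patterns: stems with 2 vowels add ra- … -en around the stem; stems with 3 vowels add -ul.
So zag → zagani.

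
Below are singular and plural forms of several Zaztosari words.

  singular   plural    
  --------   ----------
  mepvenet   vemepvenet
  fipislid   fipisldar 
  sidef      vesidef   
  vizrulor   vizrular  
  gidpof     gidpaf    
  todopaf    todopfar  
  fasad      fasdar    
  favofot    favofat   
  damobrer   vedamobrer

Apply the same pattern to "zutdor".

zutdar

favofot and mepvenet both end in -t yet inflect differently (favofat, vemepvenet), so the final letter is not what conditions the rule; the last vowel is.
"zutdor" has last vowel 'o'. The stems whose last vowel is 'o' (vizrulor → vizrular, favofot → favofat, gidpof → gidpaf) change the last vowel to 'a'.
The other patterns: stems whose last vowel is 'e' add the prefix ve-; stems whose last vowel is 'a' or 'i' delete the last vowel and add -ar.
So zutdor → zutdar.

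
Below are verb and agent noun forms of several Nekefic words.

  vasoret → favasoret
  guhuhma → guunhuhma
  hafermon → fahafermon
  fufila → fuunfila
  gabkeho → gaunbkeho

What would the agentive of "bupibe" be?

hafermon and gabkeho both have last vowel 'o' yet inflect differently (fahafermon, gaunbkeho), so the last vowel is not what conditions the rule; whether the stem ends in a vowel or a consonant is.
"bupibe" ends in a vowel. The stems ending in a vowel (fufila → fuunfila, guhuhma → guunhuhma, gabkeho → gaunbkeho) insert -un- after the first vowel.
The other pattern: stems ending in a consonant add the prefix fa-.
So bupibe → buunpibe.

buunpibe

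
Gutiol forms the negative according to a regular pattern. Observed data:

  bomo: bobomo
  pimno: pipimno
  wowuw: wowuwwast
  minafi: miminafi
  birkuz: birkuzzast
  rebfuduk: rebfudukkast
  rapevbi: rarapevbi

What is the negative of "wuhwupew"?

wuhwupewwast

"wuhwupew" ends in a consonant. The stems ending in a consonant (rebfuduk → rebfudukkast, wowuw → wowuwwast, birkuz → birkuzzast) double the final consonant and add -ast.
So wuhwupew → wuhwupewwast.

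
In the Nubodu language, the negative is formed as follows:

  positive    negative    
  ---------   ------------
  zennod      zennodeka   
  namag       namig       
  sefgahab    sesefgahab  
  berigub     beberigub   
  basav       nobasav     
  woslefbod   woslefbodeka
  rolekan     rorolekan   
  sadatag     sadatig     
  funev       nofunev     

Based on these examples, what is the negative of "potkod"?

potkodeka

namag and basav both have last vowel 'a' yet inflect differently (namig, nobasav), so the last vowel is not what conditions the rule; the final letter is.
"potkod" ends in -d. The stems ending in -d (zennod → zennodeka, woslefbod → woslefbodeka) add -eka.
The other patterns: stems ending in -g change the last vowel to 'i'; stems ending in -v add the prefix no-; stems ending in -b or -n repeat the first consonant+vowel as a prefix.
So potkod → potkodeka.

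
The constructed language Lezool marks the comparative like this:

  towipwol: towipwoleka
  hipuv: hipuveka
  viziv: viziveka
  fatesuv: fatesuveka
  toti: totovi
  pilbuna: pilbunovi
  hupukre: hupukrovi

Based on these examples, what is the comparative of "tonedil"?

tonedileka

viziv and toti both have last vowel 'i' yet inflect differently (viziveka, totovi), so the last vowel is not what conditions the rule; whether the stem ends in a vowel or a consonant is.
"tonedil" ends in a consonant. The stems ending in a consonant (towipwol → towipwoleka, hipuv → hipuveka, viziv → viziveka) add -eka.
So tonedil → tonedileka.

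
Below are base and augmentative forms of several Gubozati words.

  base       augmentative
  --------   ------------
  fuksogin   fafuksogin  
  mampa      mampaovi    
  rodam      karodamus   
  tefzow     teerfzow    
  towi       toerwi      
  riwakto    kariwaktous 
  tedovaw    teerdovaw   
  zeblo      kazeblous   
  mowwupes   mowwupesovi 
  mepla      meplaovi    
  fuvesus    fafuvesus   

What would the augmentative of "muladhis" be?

muladhisovi

"muladhis" begins with m-. The stems beginning with m- (mampa → mampaovi, mowwupes → mowwupesovi, mepla → meplaovi) add -ovi.
The other patterns: stems beginning with f- add the prefix fa-; stems beginning with t- insert -er- after the first vowel; stems beginning with r- or z- add ka- … -us around the stem.
So muladhis → muladhisovi.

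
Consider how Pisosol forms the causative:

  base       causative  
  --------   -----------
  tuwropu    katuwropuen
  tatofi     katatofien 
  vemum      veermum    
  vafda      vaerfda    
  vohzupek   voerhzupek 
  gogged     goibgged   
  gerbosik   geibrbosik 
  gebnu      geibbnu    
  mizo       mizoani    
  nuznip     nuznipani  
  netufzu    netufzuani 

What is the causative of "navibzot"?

navibzotani

vohzupek and gerbosik both end in -k yet inflect differently (voerhzupek, geibrbosik), so the final letter is not what conditions the rule; the first letter is.
"navibzot" begins with n-. The stems beginning with n- (nuznip → nuznipani, netufzu → netufzuani) add -ani.
So navibzot → navibzotani.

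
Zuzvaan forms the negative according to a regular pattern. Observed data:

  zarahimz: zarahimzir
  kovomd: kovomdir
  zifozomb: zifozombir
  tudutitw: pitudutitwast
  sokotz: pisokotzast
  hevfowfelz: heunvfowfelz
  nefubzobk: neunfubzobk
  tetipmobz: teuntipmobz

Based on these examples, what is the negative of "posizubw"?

pounsizubw

"posizubw" has second-to-last letter 'b'. The stems whose second-to-last letter is 'b' (nefubzobk → neunfubzobk, tetipmobz → teuntipmobz) insert -un- after the first vowel.
The other patterns: stems whose second-to-last letter is 'm' add -ir; stems whose second-to-last letter is 't' add pi- … -ast around the stem.
So posizubw → pounsizubw.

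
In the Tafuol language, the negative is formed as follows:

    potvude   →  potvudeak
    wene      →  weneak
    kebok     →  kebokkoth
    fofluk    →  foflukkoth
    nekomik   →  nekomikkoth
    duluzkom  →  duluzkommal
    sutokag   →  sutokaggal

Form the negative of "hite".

hiteak

kebok and duluzkom both have last vowel 'o' yet inflect differently (kebokkoth, duluzkommal), so the last vowel is not what conditions the rule; the final letter is.
"hite" ends in -e. The stems ending in -e (potvude → potvudeak, wene → weneak) add -ak.
The other patterns: stems ending in -k double the final consonant and add -oth; stems ending in -g or -m double the final consonant and add -al.
So hite → hiteak.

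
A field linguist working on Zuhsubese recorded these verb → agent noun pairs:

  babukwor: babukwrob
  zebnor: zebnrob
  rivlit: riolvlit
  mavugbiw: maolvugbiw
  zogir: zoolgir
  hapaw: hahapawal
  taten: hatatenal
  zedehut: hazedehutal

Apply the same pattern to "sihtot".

sihttob

babukwor and zogir both end in -r yet inflect differently (babukwrob, zoolgir), so the final letter is not what conditions the rule; the last vowel is.
"sihtot" has last vowel 'o'. The stems whose last vowel is 'o' (babukwor → babukwrob, zebnor → zebnrob) delete the last vowel and add -ob.
So sihtot → sihttob.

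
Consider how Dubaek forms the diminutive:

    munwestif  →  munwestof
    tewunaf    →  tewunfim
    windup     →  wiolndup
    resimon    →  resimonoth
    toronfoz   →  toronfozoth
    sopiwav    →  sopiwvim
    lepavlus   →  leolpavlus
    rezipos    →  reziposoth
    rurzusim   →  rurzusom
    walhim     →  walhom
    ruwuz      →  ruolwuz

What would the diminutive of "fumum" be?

fuolmum

munwestif and tewunaf both end in -f yet inflect differently (munwestof, tewunfim), so the final letter is not what conditions the rule; the last vowel is.
"fumum" has last vowel 'u'. The stems whose last vowel is 'u' (ruwuz → ruolwuz, lepavlus → leolpavlus, windup → wiolndup) insert -ol- after the first vowel.
The other patterns: stems whose last vowel is 'o' add -oth; stems whose last vowel is 'i' change the last vowel to 'o'; stems whose last vowel is 'a' delete the last vowel and add -im.
So fumum → fuolmum.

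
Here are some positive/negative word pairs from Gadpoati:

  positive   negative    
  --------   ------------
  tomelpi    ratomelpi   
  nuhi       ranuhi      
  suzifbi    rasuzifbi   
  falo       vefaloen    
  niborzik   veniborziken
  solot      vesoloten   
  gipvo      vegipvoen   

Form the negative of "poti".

tomelpi and niborzik both have last vowel 'i' yet inflect differently (ratomelpi, veniborziken), so the last vowel is not what conditions the rule; the final letter is.
"poti" ends in -i. The stems ending in -i (tomelpi → ratomelpi, nuhi → ranuhi, suzifbi → rasuzifbi) add the prefix ra-.
So poti → rapoti.

rapoti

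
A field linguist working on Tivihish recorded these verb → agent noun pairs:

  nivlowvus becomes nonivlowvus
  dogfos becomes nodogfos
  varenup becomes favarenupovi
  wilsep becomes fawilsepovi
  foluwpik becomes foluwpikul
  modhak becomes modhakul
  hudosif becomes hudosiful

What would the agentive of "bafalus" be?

nobafalus

nivlowvus and varenup both have last vowel 'u' yet inflect differently (nonivlowvus, favarenupovi), so the last vowel is not what conditions the rule; the final letter is.
"bafalus" ends in -s. The stems ending in -s (nivlowvus → nonivlowvus, dogfos → nodogfos) add the prefix no-.
The other patterns: stems ending in -p add fa- … -ovi around the stem; stems ending in -f or -k add -ul.
So bafalus → nobafalus.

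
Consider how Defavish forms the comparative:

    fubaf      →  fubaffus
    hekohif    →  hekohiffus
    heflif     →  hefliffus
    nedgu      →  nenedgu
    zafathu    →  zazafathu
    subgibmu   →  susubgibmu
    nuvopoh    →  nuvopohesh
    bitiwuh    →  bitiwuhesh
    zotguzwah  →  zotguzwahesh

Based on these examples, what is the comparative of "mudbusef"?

nedgu and bitiwuh both have last vowel 'u' yet inflect differently (nenedgu, bitiwuhesh), so the last vowel is not what conditions the rule; the final letter is.
"mudbusef" ends in -f. The stems ending in -f (fubaf → fubaffus, hekohif → hekohiffus, heflif → hefliffus) double the final consonant and add -us.
So mudbusef → mudbuseffus.

mudbuseffus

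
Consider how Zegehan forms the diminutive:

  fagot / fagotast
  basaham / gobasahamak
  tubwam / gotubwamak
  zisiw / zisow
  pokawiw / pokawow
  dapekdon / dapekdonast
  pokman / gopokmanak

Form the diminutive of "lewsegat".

golewsegatak

"lewsegat" has last vowel 'a'. The stems whose last vowel is 'a' (basaham → gobasahamak, pokman → gopokmanak, tubwam → gotubwamak) add go- … -ak around the stem.
The other patterns: stems whose last vowel is 'o' add -ast; stems whose last vowel is 'i' change the last vowel to 'o'.
So lewsegat → golewsegatak.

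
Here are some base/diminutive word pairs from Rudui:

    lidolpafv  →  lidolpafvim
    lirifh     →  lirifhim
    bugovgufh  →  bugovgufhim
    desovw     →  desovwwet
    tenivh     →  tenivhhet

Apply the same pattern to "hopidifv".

lirifh and tenivh both end in -h yet inflect differently (lirifhim, tenivhhet), so the final letter is not what conditions the rule; the second-to-last letter is.
"hopidifv" has second-to-last letter 'f'. The stems whose second-to-last letter is 'f' (lidolpafv → lidolpafvim, lirifh → lirifhim, bugovgufh → bugovgufhim) add -im.
So hopidifv → hopidifvim.

hopidifvim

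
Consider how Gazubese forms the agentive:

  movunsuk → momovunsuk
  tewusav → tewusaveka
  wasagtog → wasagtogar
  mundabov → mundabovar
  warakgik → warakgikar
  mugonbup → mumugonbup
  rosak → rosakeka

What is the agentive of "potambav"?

potambaveka

movunsuk and rosak both end in -k yet inflect differently (momovunsuk, rosakeka), so the final letter is not what conditions the rule; the last vowel is.
"potambav" has last vowel 'a'. The stems whose last vowel is 'a' (tewusav → tewusaveka, rosak → rosakeka) add -eka.
So potambav → potambaveka.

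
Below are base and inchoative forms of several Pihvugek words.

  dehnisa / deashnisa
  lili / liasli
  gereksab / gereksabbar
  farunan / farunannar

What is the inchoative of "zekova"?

"zekova" ends in a vowel. The stems ending in a vowel (dehnisa → deashnisa, lili → liasli) insert -as- after the first vowel.
So zekova → zeaskova.

zeaskova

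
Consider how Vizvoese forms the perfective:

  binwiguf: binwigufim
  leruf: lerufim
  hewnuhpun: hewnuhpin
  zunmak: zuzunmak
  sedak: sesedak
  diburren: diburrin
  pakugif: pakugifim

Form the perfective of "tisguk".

titisguk

binwiguf and hewnuhpun both have last vowel 'u' yet inflect differently (binwigufim, hewnuhpin), so the last vowel is not what conditions the rule; the final letter is.
"tisguk" ends in -k. The stems ending in -k (zunmak → zuzunmak, sedak → sesedak) repeat the first consonant+vowel as a prefix.
The other patterns: stems ending in -f add -im; stems ending in -n change the last vowel to 'i'.
So tisguk → titisguk.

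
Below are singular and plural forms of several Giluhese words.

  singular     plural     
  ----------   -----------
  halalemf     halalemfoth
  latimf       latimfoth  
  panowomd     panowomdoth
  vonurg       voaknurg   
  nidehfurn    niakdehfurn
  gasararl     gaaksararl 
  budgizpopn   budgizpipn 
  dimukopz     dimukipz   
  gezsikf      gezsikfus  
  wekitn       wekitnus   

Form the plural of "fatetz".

nidehfurn and budgizpopn both end in -n yet inflect differently (niakdehfurn, budgizpipn), so the final letter is not what conditions the rule; the second-to-last letter is.
"fatetz" has second-to-last letter 't'. The one such stem in the data (wekitn → wekitnus) adds -us, so the same rule applies.
The other patterns: stems whose second-to-last letter is 'm' add -oth; stems whose second-to-last letter is 'r' insert -ak- after the first vowel; stems whose second-to-last letter is 'p' change the last vowel to 'i'.
So fatetz → fatetzus.

fatetzus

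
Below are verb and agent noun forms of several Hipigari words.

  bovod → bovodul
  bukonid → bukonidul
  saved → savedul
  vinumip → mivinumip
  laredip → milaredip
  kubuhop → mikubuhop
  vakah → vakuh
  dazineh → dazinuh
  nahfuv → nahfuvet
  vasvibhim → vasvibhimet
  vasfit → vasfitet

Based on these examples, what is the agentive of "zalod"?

bukonid and vinumip both have last vowel 'i' yet inflect differently (bukonidul, mivinumip), so the last vowel is not what conditions the rule; the final letter is.
"zalod" ends in -d. The stems ending in -d (bovod → bovodul, bukonid → bukonidul, saved → savedul) add -ul.
So zalod → zalodul.

zalodul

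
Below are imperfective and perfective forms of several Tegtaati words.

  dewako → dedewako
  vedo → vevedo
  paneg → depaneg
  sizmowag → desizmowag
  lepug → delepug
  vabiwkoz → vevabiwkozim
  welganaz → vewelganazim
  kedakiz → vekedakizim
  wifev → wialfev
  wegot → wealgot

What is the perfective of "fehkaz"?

dewako and vabiwkoz both have last vowel 'o' yet inflect differently (dedewako, vevabiwkozim), so the last vowel is not what conditions the rule; the final letter is.
"fehkaz" ends in -z. The stems ending in -z (vabiwkoz → vevabiwkozim, welganaz → vewelganazim, kedakiz → vekedakizim) add ve- … -im around the stem.
The other patterns: stems ending in -o repeat the first consonant+vowel as a prefix; stems ending in -g add the prefix de-; stems ending in -t or -v insert -al- after the first vowel.
So fehkaz → vefehkazim.

vefehkazim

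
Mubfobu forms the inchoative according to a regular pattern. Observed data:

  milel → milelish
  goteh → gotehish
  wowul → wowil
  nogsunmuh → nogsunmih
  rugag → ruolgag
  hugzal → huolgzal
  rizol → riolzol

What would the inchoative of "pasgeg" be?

pasgegish

milel and wowul both end in -l yet inflect differently (milelish, wowil), so the final letter is not what conditions the rule; the last vowel is.
"pasgeg" has last vowel 'e'. The stems whose last vowel is 'e' (milel → milelish, goteh → gotehish) add -ish.
The other patterns: stems whose last vowel is 'u' change the last vowel to 'i'; stems whose last vowel is 'a' or 'o' insert -ol- after the first vowel.
So pasgeg → pasgegish.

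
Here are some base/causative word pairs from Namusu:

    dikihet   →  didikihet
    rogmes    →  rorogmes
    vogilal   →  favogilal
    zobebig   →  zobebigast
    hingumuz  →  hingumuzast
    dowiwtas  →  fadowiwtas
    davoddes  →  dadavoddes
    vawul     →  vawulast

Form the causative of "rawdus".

vawul and vogilal both end in -l yet inflect differently (vawulast, favogilal), so the final letter is not what conditions the rule; the last vowel is.
"rawdus" has last vowel 'u'. The stems whose last vowel is 'u' (hingumuz → hingumuzast, vawul → vawulast) add -ast.
The other patterns: stems whose last vowel is 'a' add the prefix fa-; stems whose last vowel is 'e' repeat the first consonant+vowel as a prefix.
So rawdus → rawdusast.

rawdusast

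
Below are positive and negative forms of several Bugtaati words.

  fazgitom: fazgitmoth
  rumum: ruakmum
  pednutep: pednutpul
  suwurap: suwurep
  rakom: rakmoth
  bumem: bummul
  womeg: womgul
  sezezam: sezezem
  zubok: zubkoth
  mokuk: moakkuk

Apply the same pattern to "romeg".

zubok and mokuk both end in -k yet inflect differently (zubkoth, moakkuk), so the final letter is not what conditions the rule; the last vowel is.
"romeg" has last vowel 'e'. The stems whose last vowel is 'e' (bumem → bummul, pednutep → pednutpul, womeg → womgul) delete the last vowel and add -ul.
The other patterns: stems whose last vowel is 'o' delete the last vowel and add -oth; stems whose last vowel is 'u' insert -ak- after the first vowel; stems whose last vowel is 'a' change the last vowel to 'e'.
So romeg → romgul.

romgul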